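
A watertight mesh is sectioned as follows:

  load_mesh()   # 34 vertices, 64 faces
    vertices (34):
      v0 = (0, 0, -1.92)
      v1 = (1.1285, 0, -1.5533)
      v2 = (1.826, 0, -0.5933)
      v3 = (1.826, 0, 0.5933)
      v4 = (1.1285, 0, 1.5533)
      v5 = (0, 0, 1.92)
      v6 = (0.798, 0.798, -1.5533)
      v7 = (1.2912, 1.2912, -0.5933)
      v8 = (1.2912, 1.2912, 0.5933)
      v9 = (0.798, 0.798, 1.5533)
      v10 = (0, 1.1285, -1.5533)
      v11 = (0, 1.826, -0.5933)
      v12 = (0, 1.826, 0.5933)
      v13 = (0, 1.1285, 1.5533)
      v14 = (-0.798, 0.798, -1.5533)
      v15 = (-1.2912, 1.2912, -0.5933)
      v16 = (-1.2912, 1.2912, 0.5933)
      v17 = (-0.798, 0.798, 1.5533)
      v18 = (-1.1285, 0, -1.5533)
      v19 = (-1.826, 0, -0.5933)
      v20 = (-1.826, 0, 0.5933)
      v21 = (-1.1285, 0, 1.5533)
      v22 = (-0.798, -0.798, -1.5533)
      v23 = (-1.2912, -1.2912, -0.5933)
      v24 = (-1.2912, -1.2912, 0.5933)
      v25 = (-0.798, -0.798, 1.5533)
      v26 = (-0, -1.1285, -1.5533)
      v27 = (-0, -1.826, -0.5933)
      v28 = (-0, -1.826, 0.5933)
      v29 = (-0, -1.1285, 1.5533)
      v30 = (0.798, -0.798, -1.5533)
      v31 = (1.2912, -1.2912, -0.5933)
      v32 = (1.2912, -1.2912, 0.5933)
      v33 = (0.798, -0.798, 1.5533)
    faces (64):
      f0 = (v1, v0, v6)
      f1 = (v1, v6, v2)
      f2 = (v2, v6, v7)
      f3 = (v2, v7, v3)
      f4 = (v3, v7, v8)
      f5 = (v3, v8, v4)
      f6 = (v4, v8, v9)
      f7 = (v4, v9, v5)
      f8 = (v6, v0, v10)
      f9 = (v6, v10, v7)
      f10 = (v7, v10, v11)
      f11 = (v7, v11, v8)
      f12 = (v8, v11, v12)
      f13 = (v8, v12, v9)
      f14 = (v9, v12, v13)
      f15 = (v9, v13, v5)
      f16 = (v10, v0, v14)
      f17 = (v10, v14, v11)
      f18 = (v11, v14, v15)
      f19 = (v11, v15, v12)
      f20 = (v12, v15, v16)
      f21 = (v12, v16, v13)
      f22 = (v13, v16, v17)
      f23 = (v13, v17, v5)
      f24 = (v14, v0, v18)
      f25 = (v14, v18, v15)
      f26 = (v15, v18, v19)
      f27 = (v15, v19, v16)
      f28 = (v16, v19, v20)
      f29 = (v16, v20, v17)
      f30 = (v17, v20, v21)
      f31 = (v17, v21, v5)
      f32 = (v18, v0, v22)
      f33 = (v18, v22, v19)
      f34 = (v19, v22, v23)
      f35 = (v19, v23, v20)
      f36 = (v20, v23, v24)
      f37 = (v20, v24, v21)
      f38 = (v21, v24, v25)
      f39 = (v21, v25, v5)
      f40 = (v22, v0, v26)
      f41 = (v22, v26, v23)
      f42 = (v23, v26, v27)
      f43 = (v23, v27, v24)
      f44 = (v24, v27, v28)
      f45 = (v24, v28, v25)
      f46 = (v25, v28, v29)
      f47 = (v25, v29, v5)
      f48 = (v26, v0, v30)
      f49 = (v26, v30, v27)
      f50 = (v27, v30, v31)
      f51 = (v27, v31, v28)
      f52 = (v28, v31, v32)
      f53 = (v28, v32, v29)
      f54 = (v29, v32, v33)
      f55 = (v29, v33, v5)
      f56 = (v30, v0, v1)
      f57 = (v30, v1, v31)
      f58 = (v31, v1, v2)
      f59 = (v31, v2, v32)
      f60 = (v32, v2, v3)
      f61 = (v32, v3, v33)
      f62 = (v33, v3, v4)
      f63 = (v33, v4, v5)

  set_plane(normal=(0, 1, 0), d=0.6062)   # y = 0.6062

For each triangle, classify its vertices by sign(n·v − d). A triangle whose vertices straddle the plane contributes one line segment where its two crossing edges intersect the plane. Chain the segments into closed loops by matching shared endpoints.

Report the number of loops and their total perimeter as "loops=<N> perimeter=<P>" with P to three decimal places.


loops=1 perimeter=10.707

Straddling triangles (20 of 64):
  (v1,v0,v6) [--+] → (0.6062, 0.6062, -1.64144)–(0.877436, 0.6062, -1.5533)  len=0.2852
  (v1,v6,v2) [-+-] → (0.877436, 0.6062, -1.5533)–(1.04508, 0.6062, -1.32256)  len=0.2852
  (v2,v6,v7) [-++] → (1.04508, 0.6062, -1.32256)–(1.57492, 0.6062, -0.5933)  len=0.9014
  (v2,v7,v3) [-+-] → (1.57492, 0.6062, -0.5933)–(1.57492, 0.6062, 0.0362082)  len=0.6295
  (v3,v7,v8) [-++] → (1.57492, 0.6062, 0.0362082)–(1.57492, 0.6062, 0.5933)  len=0.5571
  (v3,v8,v4) [-+-] → (1.57492, 0.6062, 0.5933)–(1.20489, 0.6062, 1.10259)  len=0.6295
  (v4,v8,v9) [-++] → (1.20489, 0.6062, 1.10259)–(0.877436, 0.6062, 1.5533)  len=0.5571
  (v4,v9,v5) [-+-] → (0.877436, 0.6062, 1.5533)–(0.6062, 0.6062, 1.64144)  len=0.2852
  (v6,v0,v10) [+-+] → (0.6062, 0.6062, -1.64144)–(0, 0.6062, -1.72302)  len=0.6117
  (v9,v13,v5) [++-] → (0, 0.6062, 1.72302)–(0.6062, 0.6062, 1.64144)  len=0.6117
  (v10,v0,v14) [+-+] → (0, 0.6062, -1.72302)–(-0.6062, 0.6062, -1.64144)  len=0.6117
  (v13,v17,v5) [++-] → (-0.6062, 0.6062, 1.64144)–(0, 0.6062, 1.72302)  len=0.6117
  (v14,v0,v18) [+--] → (-0.6062, 0.6062, -1.64144)–(-0.877436, 0.6062, -1.5533)  len=0.2852
  (v14,v18,v15) [+-+] → (-0.877436, 0.6062, -1.5533)–(-1.20489, 0.6062, -1.10259)  len=0.5571
  (v15,v18,v19) [+--] → (-1.20489, 0.6062, -1.10259)–(-1.57492, 0.6062, -0.5933)  len=0.6295
  (v15,v19,v16) [+-+] → (-1.57492, 0.6062, -0.5933)–(-1.57492, 0.6062, -0.0362082)  len=0.5571
  (v16,v19,v20) [+--] → (-1.57492, 0.6062, -0.0362082)–(-1.57492, 0.6062, 0.5933)  len=0.6295
  (v16,v20,v17) [+-+] → (-1.57492, 0.6062, 0.5933)–(-1.04508, 0.6062, 1.32256)  len=0.9014
  (v17,v20,v21) [+--] → (-1.04508, 0.6062, 1.32256)–(-0.877436, 0.6062, 1.5533)  len=0.2852
  (v17,v21,v5) [+--] → (-0.877436, 0.6062, 1.5533)–(-0.6062, 0.6062, 1.64144)  len=0.2852

Chained into 1 loop(s):
  loop 1: 20 segments, perimeter = 10.7072
Total perimeter = 10.707


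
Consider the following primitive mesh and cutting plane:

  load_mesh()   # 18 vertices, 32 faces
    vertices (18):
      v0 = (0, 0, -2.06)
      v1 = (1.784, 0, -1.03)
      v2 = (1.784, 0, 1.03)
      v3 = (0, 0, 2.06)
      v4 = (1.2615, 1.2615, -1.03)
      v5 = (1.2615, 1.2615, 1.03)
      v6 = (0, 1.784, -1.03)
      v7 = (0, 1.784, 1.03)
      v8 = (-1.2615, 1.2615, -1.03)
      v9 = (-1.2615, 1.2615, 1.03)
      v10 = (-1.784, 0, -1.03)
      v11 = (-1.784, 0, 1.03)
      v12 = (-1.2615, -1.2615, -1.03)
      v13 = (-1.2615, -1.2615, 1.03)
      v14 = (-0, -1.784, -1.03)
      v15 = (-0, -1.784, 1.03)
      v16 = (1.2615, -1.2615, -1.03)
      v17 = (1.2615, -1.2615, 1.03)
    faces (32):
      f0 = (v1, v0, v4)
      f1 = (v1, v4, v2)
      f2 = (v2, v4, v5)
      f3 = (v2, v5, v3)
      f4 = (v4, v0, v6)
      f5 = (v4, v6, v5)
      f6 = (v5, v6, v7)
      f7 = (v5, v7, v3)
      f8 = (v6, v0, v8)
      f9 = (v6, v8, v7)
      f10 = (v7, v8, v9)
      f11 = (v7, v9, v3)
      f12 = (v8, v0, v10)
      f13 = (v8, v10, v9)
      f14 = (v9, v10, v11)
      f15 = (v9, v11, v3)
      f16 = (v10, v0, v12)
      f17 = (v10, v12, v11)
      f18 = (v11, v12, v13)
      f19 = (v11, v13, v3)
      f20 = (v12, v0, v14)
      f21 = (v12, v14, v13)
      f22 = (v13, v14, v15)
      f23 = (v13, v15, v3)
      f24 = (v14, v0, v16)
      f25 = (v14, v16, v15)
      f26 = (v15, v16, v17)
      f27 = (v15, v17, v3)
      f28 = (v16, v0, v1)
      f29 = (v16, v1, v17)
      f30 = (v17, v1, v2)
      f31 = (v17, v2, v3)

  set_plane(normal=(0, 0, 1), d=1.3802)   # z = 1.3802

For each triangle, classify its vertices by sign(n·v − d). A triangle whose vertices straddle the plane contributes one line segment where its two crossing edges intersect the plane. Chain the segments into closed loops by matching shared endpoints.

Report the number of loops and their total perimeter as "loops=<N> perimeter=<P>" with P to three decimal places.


loops=1 perimeter=7.209

Straddling triangles (8 of 32):
  (v2,v5,v3) [--+] → (0.83259, 0.83259, 1.3802)–(1.17744, 0, 1.3802)  len=0.9012
  (v5,v7,v3) [--+] → (0, 1.17744, 1.3802)–(0.83259, 0.83259, 1.3802)  len=0.9012
  (v7,v9,v3) [--+] → (-0.83259, 0.83259, 1.3802)–(0, 1.17744, 1.3802)  len=0.9012
  (v9,v11,v3) [--+] → (-1.17744, 0, 1.3802)–(-0.83259, 0.83259, 1.3802)  len=0.9012
  (v11,v13,v3) [--+] → (-0.83259, -0.83259, 1.3802)–(-1.17744, 0, 1.3802)  len=0.9012
  (v13,v15,v3) [--+] → (0, -1.17744, 1.3802)–(-0.83259, -0.83259, 1.3802)  len=0.9012
  (v15,v17,v3) [--+] → (0.83259, -0.83259, 1.3802)–(0, -1.17744, 1.3802)  len=0.9012
  (v17,v2,v3) [--+] → (1.17744, 0, 1.3802)–(0.83259, -0.83259, 1.3802)  len=0.9012

Chained into 1 loop(s):
  loop 1: 8 segments, perimeter = 7.2094
Total perimeter = 7.209


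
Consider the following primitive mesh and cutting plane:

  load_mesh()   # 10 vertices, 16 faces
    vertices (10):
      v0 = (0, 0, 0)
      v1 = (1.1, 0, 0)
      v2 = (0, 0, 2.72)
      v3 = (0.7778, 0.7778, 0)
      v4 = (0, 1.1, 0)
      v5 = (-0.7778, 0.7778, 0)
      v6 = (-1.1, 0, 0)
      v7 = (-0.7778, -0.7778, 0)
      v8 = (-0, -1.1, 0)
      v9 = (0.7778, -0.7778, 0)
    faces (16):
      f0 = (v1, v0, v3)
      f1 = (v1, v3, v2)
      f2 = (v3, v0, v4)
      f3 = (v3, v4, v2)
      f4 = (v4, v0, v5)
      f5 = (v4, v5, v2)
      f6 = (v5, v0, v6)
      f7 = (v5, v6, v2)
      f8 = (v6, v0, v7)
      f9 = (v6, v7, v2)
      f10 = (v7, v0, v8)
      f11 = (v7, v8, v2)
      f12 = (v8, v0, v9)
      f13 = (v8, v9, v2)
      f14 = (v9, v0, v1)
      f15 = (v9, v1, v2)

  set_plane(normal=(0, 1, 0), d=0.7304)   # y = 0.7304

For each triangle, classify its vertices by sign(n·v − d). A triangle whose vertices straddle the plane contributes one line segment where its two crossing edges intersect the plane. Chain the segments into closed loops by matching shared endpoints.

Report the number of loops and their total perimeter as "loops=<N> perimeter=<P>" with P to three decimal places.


loops=1 perimeter=4.044

Straddling triangles (8 of 16):
  (v1,v0,v3) [--+] → (0.7304, 0.7304, 0)–(0.797435, 0.7304, 0)  len=0.0670
  (v1,v3,v2) [-+-] → (0.797435, 0.7304, 0)–(0.7304, 0.7304, 0.16576)  len=0.1788
  (v3,v0,v4) [+-+] → (0.7304, 0.7304, 0)–(0, 0.7304, 0)  len=0.7304
  (v3,v4,v2) [++-] → (0, 0.7304, 0.91392)–(0.7304, 0.7304, 0.16576)  len=1.0456
  (v4,v0,v5) [+-+] → (0, 0.7304, 0)–(-0.7304, 0.7304, 0)  len=0.7304
  (v4,v5,v2) [++-] → (-0.7304, 0.7304, 0.16576)–(0, 0.7304, 0.91392)  len=1.0456
  (v5,v0,v6) [+--] → (-0.7304, 0.7304, 0)–(-0.797435, 0.7304, 0)  len=0.0670
  (v5,v6,v2) [+--] → (-0.797435, 0.7304, 0)–(-0.7304, 0.7304, 0.16576)  len=0.1788

Chained into 1 loop(s):
  loop 1: 8 segments, perimeter = 4.0436
Total perimeter = 4.044


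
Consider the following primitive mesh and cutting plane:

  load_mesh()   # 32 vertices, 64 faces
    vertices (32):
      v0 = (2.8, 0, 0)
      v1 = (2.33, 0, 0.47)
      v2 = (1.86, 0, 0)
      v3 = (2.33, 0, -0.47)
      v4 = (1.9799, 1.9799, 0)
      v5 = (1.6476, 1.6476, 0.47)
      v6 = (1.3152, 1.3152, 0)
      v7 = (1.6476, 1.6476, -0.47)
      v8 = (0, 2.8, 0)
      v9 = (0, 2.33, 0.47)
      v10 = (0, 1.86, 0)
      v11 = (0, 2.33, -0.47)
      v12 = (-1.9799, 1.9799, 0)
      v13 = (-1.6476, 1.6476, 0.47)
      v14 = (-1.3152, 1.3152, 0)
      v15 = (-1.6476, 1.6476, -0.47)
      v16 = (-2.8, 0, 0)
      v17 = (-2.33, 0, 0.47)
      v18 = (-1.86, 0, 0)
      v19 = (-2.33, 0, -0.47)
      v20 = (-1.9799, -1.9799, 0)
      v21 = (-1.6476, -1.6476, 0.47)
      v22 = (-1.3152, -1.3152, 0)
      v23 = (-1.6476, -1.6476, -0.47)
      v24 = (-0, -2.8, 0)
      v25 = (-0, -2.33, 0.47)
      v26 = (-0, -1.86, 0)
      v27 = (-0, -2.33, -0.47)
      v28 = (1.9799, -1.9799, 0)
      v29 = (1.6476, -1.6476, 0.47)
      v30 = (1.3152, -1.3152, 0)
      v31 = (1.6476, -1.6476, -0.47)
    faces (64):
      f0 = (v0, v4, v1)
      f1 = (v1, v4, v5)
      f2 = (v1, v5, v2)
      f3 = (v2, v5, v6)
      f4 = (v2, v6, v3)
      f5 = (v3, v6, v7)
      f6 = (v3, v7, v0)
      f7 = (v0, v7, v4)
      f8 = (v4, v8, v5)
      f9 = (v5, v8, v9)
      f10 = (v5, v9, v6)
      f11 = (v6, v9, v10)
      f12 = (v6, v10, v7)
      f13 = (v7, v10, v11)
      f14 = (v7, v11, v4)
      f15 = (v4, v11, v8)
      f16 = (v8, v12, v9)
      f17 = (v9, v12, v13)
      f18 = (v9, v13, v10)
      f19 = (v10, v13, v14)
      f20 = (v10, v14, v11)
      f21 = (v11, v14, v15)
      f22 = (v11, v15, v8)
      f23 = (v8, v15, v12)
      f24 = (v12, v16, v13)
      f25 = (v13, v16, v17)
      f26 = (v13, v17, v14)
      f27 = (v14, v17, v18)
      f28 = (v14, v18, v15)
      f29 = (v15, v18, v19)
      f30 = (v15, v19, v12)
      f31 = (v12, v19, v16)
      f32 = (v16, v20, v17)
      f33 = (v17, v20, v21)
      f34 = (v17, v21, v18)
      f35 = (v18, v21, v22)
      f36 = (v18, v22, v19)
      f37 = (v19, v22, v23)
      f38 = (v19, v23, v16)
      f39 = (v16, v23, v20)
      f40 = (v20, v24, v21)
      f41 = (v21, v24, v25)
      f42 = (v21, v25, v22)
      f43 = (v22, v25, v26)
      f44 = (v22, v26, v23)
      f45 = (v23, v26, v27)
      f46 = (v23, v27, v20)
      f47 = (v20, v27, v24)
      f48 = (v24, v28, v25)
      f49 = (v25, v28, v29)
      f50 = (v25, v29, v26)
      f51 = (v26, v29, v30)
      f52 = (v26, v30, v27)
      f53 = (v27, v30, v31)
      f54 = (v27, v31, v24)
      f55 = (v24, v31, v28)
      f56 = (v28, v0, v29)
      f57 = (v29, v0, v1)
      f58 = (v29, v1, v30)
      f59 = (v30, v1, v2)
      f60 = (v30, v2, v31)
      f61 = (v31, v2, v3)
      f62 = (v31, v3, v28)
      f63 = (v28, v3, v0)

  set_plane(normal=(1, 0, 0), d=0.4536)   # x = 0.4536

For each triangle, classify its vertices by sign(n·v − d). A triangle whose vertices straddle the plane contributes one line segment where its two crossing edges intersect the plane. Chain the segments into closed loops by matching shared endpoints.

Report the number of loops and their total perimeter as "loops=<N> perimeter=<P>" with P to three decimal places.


loops=2 perimeter=5.317

Straddling triangles (16 of 64):
  (v4,v8,v5) [+-+] → (0.4536, 2.61211, 0)–(0.4536, 2.48273, 0.129395)  len=0.1830
  (v5,v8,v9) [+--] → (0.4536, 2.48273, 0.129395)–(0.4536, 2.14213, 0.47)  len=0.4817
  (v5,v9,v6) [+-+] → (0.4536, 2.14213, 0.47)–(0.4536, 1.98001, 0.307901)  len=0.2293
  (v6,v9,v10) [+--] → (0.4536, 1.98001, 0.307901)–(0.4536, 1.6721, 0)  len=0.4354
  (v6,v10,v7) [+-+] → (0.4536, 1.6721, 0)–(0.4536, 1.80152, -0.129395)  len=0.1830
  (v7,v10,v11) [+--] → (0.4536, 1.80152, -0.129395)–(0.4536, 2.14213, -0.47)  len=0.4817
  (v7,v11,v4) [+-+] → (0.4536, 2.14213, -0.47)–(0.4536, 2.24979, -0.362322)  len=0.1523
  (v4,v11,v8) [+--] → (0.4536, 2.24979, -0.362322)–(0.4536, 2.61211, 0)  len=0.5124
  (v24,v28,v25) [-+-] → (0.4536, -2.61211, 0)–(0.4536, -2.24979, 0.362322)  len=0.5124
  (v25,v28,v29) [-++] → (0.4536, -2.24979, 0.362322)–(0.4536, -2.14213, 0.47)  len=0.1523
  (v25,v29,v26) [-+-] → (0.4536, -2.14213, 0.47)–(0.4536, -1.80152, 0.129395)  len=0.4817
  (v26,v29,v30) [-++] → (0.4536, -1.80152, 0.129395)–(0.4536, -1.6721, 0)  len=0.1830
  (v26,v30,v27) [-+-] → (0.4536, -1.6721, 0)–(0.4536, -1.98001, -0.307901)  len=0.4354
  (v27,v30,v31) [-++] → (0.4536, -1.98001, -0.307901)–(0.4536, -2.14213, -0.47)  len=0.2293
  (v27,v31,v24) [-+-] → (0.4536, -2.14213, -0.47)–(0.4536, -2.48273, -0.129395)  len=0.4817
  (v24,v31,v28) [-++] → (0.4536, -2.48273, -0.129395)–(0.4536, -2.61211, 0)  len=0.1830

Chained into 2 loop(s):
  loop 1: 8 segments, perimeter = 2.6587
  loop 2: 8 segments, perimeter = 2.6587
Total perimeter = 5.317


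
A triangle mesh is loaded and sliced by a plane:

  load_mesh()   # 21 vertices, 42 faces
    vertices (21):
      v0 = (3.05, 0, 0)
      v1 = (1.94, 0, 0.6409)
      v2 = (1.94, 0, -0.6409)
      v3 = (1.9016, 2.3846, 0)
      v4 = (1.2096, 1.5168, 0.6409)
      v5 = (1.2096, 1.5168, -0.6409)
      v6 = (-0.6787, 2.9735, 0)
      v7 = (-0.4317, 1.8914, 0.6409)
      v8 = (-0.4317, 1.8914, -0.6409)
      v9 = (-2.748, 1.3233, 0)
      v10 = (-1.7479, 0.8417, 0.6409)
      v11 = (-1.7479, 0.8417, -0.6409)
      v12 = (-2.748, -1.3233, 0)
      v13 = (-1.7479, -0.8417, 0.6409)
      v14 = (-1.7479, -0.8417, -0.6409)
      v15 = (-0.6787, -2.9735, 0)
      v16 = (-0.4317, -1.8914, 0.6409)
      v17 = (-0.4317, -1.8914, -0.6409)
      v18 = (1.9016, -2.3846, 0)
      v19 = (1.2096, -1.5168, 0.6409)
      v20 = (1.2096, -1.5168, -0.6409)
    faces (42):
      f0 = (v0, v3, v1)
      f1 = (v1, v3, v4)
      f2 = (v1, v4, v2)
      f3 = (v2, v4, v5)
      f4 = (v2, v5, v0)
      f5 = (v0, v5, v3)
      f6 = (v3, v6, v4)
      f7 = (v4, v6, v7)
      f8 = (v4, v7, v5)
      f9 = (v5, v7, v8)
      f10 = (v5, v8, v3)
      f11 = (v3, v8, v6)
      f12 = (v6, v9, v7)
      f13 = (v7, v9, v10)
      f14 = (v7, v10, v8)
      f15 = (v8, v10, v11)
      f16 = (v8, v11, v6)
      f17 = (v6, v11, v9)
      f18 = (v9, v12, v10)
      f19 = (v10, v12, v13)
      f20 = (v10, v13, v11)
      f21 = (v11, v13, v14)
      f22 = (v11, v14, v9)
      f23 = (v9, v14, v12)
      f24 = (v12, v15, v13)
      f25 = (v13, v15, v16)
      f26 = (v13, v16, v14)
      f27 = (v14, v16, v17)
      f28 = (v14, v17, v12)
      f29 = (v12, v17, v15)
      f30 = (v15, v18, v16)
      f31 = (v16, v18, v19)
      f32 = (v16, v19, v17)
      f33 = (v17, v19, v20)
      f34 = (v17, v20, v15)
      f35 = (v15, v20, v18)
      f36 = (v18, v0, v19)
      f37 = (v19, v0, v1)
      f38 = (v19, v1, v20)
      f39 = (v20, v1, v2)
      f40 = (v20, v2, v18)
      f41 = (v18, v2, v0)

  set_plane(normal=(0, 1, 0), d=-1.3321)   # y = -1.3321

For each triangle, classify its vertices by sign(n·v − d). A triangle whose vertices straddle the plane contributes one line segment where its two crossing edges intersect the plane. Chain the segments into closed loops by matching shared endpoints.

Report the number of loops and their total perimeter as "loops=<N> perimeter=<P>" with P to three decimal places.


loops=2 perimeter=8.582

Straddling triangles (12 of 42):
  (v12,v15,v13) [+-+] → (-2.73697, -1.3321, 0)–(-1.50194, -1.3321, 0.493467)  len=1.3300
  (v13,v15,v16) [+--] → (-1.50194, -1.3321, 0.493467)–(-1.133, -1.3321, 0.6409)  len=0.3973
  (v13,v16,v14) [+-+] → (-1.133, -1.3321, 0.6409)–(-1.133, -1.3321, -0.0420673)  len=0.6830
  (v14,v16,v17) [+--] → (-1.133, -1.3321, -0.0420673)–(-1.133, -1.3321, -0.6409)  len=0.5988
  (v14,v17,v12) [+-+] → (-1.133, -1.3321, -0.6409)–(-2.71212, -1.3321, -0.00992769)  len=1.7005
  (v12,v17,v15) [+--] → (-2.71212, -1.3321, -0.00992769)–(-2.73697, -1.3321, 0)  len=0.0268
  (v18,v0,v19) [-+-] → (2.40847, -1.3321, 0)–(1.4337, -1.3321, 0.562858)  len=1.1256
  (v19,v0,v1) [-++] → (1.4337, -1.3321, 0.562858)–(1.29854, -1.3321, 0.6409)  len=0.1561
  (v19,v1,v20) [-+-] → (1.29854, -1.3321, 0.6409)–(1.29854, -1.3321, -0.484816)  len=1.1257
  (v20,v1,v2) [-++] → (1.29854, -1.3321, -0.484816)–(1.29854, -1.3321, -0.6409)  len=0.1561
  (v20,v2,v18) [-+-] → (1.29854, -1.3321, -0.6409)–(1.91855, -1.3321, -0.282876)  len=0.7160
  (v18,v2,v0) [-++] → (1.91855, -1.3321, -0.282876)–(2.40847, -1.3321, 0)  len=0.5657

Chained into 2 loop(s):
  loop 1: 6 segments, perimeter = 4.7363
  loop 2: 6 segments, perimeter = 3.8452
Total perimeter = 8.582


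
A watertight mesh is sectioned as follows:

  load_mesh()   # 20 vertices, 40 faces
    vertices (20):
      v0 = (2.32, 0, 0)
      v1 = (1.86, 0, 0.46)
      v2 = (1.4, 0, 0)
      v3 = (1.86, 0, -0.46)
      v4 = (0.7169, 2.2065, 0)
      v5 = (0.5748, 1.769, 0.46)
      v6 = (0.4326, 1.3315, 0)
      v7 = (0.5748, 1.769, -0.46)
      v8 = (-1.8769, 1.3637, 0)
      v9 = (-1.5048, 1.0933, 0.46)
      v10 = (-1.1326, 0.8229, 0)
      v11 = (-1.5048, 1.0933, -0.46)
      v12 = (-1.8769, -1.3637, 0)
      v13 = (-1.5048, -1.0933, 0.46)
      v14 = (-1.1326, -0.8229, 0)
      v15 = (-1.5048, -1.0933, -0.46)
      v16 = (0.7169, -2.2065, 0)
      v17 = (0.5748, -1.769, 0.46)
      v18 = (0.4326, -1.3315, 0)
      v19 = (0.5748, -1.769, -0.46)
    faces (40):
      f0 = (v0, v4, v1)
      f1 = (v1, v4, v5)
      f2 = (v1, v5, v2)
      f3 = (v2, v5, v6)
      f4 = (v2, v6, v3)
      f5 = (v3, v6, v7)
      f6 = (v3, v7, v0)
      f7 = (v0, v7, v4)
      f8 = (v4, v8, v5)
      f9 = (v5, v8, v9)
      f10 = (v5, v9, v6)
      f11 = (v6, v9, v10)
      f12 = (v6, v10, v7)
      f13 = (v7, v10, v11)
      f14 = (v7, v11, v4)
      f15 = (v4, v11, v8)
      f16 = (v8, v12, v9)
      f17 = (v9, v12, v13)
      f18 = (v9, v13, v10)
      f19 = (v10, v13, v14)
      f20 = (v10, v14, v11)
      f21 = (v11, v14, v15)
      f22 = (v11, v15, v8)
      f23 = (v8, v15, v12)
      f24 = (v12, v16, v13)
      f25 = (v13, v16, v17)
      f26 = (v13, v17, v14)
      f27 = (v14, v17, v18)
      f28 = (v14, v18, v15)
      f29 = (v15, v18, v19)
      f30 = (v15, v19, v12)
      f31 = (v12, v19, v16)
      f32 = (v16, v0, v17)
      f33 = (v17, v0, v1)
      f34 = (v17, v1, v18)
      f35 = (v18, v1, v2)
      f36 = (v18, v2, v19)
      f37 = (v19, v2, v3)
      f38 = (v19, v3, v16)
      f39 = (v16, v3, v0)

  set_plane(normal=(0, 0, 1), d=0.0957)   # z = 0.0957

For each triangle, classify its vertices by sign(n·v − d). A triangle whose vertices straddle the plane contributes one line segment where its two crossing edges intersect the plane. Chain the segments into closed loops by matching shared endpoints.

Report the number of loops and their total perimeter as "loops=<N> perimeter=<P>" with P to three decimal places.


Straddling triangles (20 of 40):
  (v0,v4,v1) [--+] → (0.954714, 1.74745, 0.0957)–(2.2243, 0, 0.0957)  len=2.1600
  (v1,v4,v5) [+-+] → (0.954715, 1.74745, 0.0957)–(0.687337, 2.11548, 0.0957)  len=0.4549
  (v1,v5,v2) [++-] → (1.22832, 0.368029, 0.0957)–(1.4957, 0, 0.0957)  len=0.4549
  (v2,v5,v6) [-+-] → (1.22832, 0.368029, 0.0957)–(0.462184, 1.42252, 0.0957)  len=1.3034
  (v4,v8,v5) [--+] → (-1.36684, 1.44802, 0.0957)–(0.687337, 2.11548, 0.0957)  len=2.1599
  (v5,v8,v9) [+-+] → (-1.36684, 1.44802, 0.0957)–(-1.79949, 1.30745, 0.0957)  len=0.4549
  (v5,v9,v6) [++-] → (0.0295366, 1.28194, 0.0957)–(0.462184, 1.42252, 0.0957)  len=0.4549
  (v6,v9,v10) [-+-] → (0.0295366, 1.28194, 0.0957)–(-1.21003, 0.879155, 0.0957)  len=1.3034
  (v8,v12,v9) [--+] → (-1.79949, -0.852537, 0.0957)–(-1.79949, 1.30745, 0.0957)  len=2.1600
  (v9,v12,v13) [+-+] → (-1.79949, -0.852537, 0.0957)–(-1.79949, -1.30745, 0.0957)  len=0.4549
  (v9,v13,v10) [++-] → (-1.21003, 0.424247, 0.0957)–(-1.21003, 0.879155, 0.0957)  len=0.4549
  (v10,v13,v14) [-+-] → (-1.21003, 0.424247, 0.0957)–(-1.21003, -0.879155, 0.0957)  len=1.3034
  (v12,v16,v13) [--+] → (0.25469, -1.97491, 0.0957)–(-1.79949, -1.30745, 0.0957)  len=2.1599
  (v13,v16,v17) [+-+] → (0.25469, -1.97491, 0.0957)–(0.687337, -2.11548, 0.0957)  len=0.4549
  (v13,v17,v14) [++-] → (-0.777387, -1.01973, 0.0957)–(-1.21003, -0.879155, 0.0957)  len=0.4549
  (v14,v17,v18) [-+-] → (-0.777387, -1.01973, 0.0957)–(0.462184, -1.42252, 0.0957)  len=1.3034
  (v16,v0,v17) [--+] → (1.95692, -0.368029, 0.0957)–(0.687337, -2.11548, 0.0957)  len=2.1600
  (v17,v0,v1) [+-+] → (1.95692, -0.368029, 0.0957)–(2.2243, 0, 0.0957)  len=0.4549
  (v17,v1,v18) [++-] → (0.729561, -1.05449, 0.0957)–(0.462184, -1.42252, 0.0957)  len=0.4549
  (v18,v1,v2) [-+-] → (0.729561, -1.05449, 0.0957)–(1.4957, 0, 0.0957)  len=1.3034

Chained into 2 loop(s):
  loop 1: 10 segments, perimeter = 13.0742
  loop 2: 10 segments, perimeter = 8.7915
Total perimeter = 21.866

loops=2 perimeter=21.866


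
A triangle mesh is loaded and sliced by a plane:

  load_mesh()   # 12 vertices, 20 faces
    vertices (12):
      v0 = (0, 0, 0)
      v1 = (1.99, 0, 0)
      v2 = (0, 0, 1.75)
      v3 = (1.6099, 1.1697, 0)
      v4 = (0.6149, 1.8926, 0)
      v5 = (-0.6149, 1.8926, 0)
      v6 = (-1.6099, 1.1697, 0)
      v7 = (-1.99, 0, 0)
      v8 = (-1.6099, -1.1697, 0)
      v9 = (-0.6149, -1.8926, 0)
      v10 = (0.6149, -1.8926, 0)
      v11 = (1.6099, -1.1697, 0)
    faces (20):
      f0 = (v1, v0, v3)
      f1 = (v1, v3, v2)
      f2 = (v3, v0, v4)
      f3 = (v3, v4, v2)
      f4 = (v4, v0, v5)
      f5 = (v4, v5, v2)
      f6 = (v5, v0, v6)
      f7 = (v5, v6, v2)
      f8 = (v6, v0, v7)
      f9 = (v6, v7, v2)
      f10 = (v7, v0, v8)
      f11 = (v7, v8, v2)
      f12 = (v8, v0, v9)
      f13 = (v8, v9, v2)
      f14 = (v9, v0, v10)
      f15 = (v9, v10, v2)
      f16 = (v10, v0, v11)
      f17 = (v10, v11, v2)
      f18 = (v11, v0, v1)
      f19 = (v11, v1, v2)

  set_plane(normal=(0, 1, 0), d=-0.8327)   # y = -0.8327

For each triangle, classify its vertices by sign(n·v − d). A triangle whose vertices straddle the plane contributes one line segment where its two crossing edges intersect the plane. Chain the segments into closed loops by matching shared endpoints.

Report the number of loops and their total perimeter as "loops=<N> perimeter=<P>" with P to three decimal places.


loops=1 perimeter=7.500

Straddling triangles (10 of 20):
  (v7,v0,v8) [++-] → (-1.14607, -0.8327, 0)–(-1.71941, -0.8327, 0)  len=0.5733
  (v7,v8,v2) [+-+] → (-1.71941, -0.8327, 0)–(-1.14607, -0.8327, 0.504189)  len=0.7635
  (v8,v0,v9) [-+-] → (-1.14607, -0.8327, 0)–(-0.270542, -0.8327, 0)  len=0.8755
  (v8,v9,v2) [--+] → (-0.270542, -0.8327, 0.980041)–(-1.14607, -0.8327, 0.504189)  len=0.9965
  (v9,v0,v10) [-+-] → (-0.270542, -0.8327, 0)–(0.270542, -0.8327, 0)  len=0.5411
  (v9,v10,v2) [--+] → (0.270542, -0.8327, 0.980041)–(-0.270542, -0.8327, 0.980041)  len=0.5411
  (v10,v0,v11) [-+-] → (0.270542, -0.8327, 0)–(1.14607, -0.8327, 0)  len=0.8755
  (v10,v11,v2) [--+] → (1.14607, -0.8327, 0.504189)–(0.270542, -0.8327, 0.980041)  len=0.9965
  (v11,v0,v1) [-++] → (1.14607, -0.8327, 0)–(1.71941, -0.8327, 0)  len=0.5733
  (v11,v1,v2) [-++] → (1.71941, -0.8327, 0)–(1.14607, -0.8327, 0.504189)  len=0.7635

Chained into 1 loop(s):
  loop 1: 10 segments, perimeter = 7.4999
Total perimeter = 7.500


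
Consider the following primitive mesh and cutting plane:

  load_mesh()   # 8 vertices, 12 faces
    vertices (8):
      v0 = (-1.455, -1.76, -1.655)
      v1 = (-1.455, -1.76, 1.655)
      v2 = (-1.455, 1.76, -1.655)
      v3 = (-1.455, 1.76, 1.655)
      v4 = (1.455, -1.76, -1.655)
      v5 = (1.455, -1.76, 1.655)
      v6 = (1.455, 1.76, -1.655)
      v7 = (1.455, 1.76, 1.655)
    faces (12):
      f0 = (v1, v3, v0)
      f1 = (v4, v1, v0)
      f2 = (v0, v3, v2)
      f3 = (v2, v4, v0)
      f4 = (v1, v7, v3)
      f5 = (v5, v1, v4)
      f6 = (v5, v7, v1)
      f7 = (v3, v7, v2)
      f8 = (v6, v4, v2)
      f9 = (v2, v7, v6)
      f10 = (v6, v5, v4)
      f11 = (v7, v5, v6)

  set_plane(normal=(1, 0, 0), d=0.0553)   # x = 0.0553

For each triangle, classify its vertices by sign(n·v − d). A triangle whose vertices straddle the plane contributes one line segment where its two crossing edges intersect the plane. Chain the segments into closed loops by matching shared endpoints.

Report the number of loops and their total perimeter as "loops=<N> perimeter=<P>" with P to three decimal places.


loops=1 perimeter=13.660

Straddling triangles (8 of 12):
  (v4,v1,v0) [+--] → (0.0553, -1.76, -0.0629014)–(0.0553, -1.76, -1.655)  len=1.5921
  (v2,v4,v0) [-+-] → (0.0553, -0.0668921, -1.655)–(0.0553, -1.76, -1.655)  len=1.6931
  (v1,v7,v3) [-+-] → (0.0553, 0.0668921, 1.655)–(0.0553, 1.76, 1.655)  len=1.6931
  (v5,v1,v4) [+-+] → (0.0553, -1.76, 1.655)–(0.0553, -1.76, -0.0629014)  len=1.7179
  (v5,v7,v1) [++-] → (0.0553, 0.0668921, 1.655)–(0.0553, -1.76, 1.655)  len=1.8269
  (v3,v7,v2) [-+-] → (0.0553, 1.76, 1.655)–(0.0553, 1.76, 0.0629014)  len=1.5921
  (v6,v4,v2) [++-] → (0.0553, -0.0668921, -1.655)–(0.0553, 1.76, -1.655)  len=1.8269
  (v2,v7,v6) [-++] → (0.0553, 1.76, 0.0629014)–(0.0553, 1.76, -1.655)  len=1.7179

Chained into 1 loop(s):
  loop 1: 8 segments, perimeter = 13.6600
Total perimeter = 13.660


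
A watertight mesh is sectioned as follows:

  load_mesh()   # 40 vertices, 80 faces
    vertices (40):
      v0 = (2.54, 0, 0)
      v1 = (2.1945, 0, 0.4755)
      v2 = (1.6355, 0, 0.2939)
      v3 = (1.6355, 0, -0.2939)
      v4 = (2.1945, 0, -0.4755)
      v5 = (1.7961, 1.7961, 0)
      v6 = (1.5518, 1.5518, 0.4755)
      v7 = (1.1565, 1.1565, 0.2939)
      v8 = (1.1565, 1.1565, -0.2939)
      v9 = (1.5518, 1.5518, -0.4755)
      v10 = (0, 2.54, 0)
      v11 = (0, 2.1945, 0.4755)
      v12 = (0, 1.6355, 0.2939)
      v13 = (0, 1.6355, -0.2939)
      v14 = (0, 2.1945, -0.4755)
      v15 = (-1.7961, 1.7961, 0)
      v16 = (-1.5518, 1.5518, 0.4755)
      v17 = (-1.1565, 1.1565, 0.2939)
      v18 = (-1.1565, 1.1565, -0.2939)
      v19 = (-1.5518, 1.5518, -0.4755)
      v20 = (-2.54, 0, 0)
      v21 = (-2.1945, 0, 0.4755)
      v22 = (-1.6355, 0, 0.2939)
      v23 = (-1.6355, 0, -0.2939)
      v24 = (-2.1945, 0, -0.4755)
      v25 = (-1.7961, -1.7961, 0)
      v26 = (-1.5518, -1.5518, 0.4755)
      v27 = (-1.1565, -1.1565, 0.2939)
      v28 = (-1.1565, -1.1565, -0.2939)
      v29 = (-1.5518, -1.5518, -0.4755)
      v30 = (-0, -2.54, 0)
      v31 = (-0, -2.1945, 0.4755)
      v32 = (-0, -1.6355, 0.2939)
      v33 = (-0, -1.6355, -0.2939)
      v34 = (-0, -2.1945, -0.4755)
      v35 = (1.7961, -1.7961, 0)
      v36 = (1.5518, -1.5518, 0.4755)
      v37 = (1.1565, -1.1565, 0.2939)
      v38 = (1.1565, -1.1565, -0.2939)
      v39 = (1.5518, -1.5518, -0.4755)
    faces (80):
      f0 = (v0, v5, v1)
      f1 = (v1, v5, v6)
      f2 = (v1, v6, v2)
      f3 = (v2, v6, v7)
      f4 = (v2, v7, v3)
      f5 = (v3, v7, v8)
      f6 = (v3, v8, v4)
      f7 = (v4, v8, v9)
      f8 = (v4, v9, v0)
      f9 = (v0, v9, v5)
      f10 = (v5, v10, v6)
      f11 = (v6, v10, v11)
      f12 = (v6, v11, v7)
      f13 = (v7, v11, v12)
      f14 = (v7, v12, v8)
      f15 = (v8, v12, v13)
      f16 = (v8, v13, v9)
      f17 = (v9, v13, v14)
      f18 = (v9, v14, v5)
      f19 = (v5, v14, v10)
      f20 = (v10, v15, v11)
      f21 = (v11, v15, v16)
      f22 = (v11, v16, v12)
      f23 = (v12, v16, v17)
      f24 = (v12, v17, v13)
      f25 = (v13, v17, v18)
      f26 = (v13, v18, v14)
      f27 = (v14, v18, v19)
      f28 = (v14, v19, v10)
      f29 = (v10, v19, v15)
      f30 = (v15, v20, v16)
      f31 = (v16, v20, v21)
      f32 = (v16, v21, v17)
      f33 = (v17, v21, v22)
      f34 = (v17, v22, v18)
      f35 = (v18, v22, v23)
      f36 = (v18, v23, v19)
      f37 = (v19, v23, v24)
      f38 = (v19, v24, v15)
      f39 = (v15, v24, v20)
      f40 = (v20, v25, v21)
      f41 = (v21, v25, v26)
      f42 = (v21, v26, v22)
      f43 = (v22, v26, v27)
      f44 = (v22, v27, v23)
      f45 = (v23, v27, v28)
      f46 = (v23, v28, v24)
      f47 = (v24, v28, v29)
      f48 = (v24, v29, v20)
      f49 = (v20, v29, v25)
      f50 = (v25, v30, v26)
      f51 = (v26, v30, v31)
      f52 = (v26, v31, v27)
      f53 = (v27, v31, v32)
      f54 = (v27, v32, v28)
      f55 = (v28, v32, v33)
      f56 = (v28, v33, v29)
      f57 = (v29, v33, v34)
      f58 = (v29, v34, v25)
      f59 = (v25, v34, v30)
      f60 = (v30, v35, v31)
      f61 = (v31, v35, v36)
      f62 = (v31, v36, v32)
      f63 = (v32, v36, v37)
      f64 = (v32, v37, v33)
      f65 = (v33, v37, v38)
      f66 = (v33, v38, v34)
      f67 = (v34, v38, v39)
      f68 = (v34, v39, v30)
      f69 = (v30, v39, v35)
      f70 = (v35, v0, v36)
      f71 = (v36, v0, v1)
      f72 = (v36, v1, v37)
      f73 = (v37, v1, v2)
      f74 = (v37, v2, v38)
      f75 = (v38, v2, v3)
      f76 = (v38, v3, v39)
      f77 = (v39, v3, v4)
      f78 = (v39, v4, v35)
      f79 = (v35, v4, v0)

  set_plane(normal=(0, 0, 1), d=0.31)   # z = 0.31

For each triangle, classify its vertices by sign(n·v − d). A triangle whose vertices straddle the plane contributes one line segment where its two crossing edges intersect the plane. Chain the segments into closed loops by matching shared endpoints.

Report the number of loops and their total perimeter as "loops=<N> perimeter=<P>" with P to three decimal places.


loops=2 perimeter=24.491

Straddling triangles (32 of 80):
  (v0,v5,v1) [--+] → (2.05584, 0.625141, 0.31)–(2.31475, 0, 0.31)  len=0.6766
  (v1,v5,v6) [+-+] → (2.05584, 0.625141, 0.31)–(1.63683, 1.63683, 0.31)  len=1.0950
  (v1,v6,v2) [++-] → (1.62808, 0.137577, 0.31)–(1.68506, 0, 0.31)  len=0.1489
  (v2,v6,v7) [-+-] → (1.62808, 0.137577, 0.31)–(1.19155, 1.19155, 0.31)  len=1.1408
  (v5,v10,v6) [--+] → (1.01169, 1.89575, 0.31)–(1.63683, 1.63683, 0.31)  len=0.6766
  (v6,v10,v11) [+-+] → (1.01169, 1.89575, 0.31)–(0, 2.31475, 0.31)  len=1.0950
  (v6,v11,v7) [++-] → (1.05397, 1.24853, 0.31)–(1.19155, 1.19155, 0.31)  len=0.1489
  (v7,v11,v12) [-+-] → (1.05397, 1.24853, 0.31)–(0, 1.68506, 0.31)  len=1.1408
  (v10,v15,v11) [--+] → (-0.625141, 2.05584, 0.31)–(0, 2.31475, 0.31)  len=0.6766
  (v11,v15,v16) [+-+] → (-0.625141, 2.05584, 0.31)–(-1.63683, 1.63683, 0.31)  len=1.0950
  (v11,v16,v12) [++-] → (-0.137577, 1.62808, 0.31)–(0, 1.68506, 0.31)  len=0.1489
  (v12,v16,v17) [-+-] → (-0.137577, 1.62808, 0.31)–(-1.19155, 1.19155, 0.31)  len=1.1408
  (v15,v20,v16) [--+] → (-1.89575, 1.01169, 0.31)–(-1.63683, 1.63683, 0.31)  len=0.6766
  (v16,v20,v21) [+-+] → (-1.89575, 1.01169, 0.31)–(-2.31475, 0, 0.31)  len=1.0950
  (v16,v21,v17) [++-] → (-1.24853, 1.05397, 0.31)–(-1.19155, 1.19155, 0.31)  len=0.1489
  (v17,v21,v22) [-+-] → (-1.24853, 1.05397, 0.31)–(-1.68506, 0, 0.31)  len=1.1408
  (v20,v25,v21) [--+] → (-2.05584, -0.625141, 0.31)–(-2.31475, 0, 0.31)  len=0.6766
  (v21,v25,v26) [+-+] → (-2.05584, -0.625141, 0.31)–(-1.63683, -1.63683, 0.31)  len=1.0950
  (v21,v26,v22) [++-] → (-1.62808, -0.137577, 0.31)–(-1.68506, 0, 0.31)  len=0.1489
  (v22,v26,v27) [-+-] → (-1.62808, -0.137577, 0.31)–(-1.19155, -1.19155, 0.31)  len=1.1408
  (v25,v30,v26) [--+] → (-1.01169, -1.89575, 0.31)–(-1.63683, -1.63683, 0.31)  len=0.6766
  (v26,v30,v31) [+-+] → (-1.01169, -1.89575, 0.31)–(0, -2.31475, 0.31)  len=1.0950
  (v26,v31,v27) [++-] → (-1.05397, -1.24853, 0.31)–(-1.19155, -1.19155, 0.31)  len=0.1489
  (v27,v31,v32) [-+-] → (-1.05397, -1.24853, 0.31)–(0, -1.68506, 0.31)  len=1.1408
  (v30,v35,v31) [--+] → (0.625141, -2.05584, 0.31)–(0, -2.31475, 0.31)  len=0.6766
  (v31,v35,v36) [+-+] → (0.625141, -2.05584, 0.31)–(1.63683, -1.63683, 0.31)  len=1.0950
  (v31,v36,v32) [++-] → (0.137577, -1.62808, 0.31)–(0, -1.68506, 0.31)  len=0.1489
  (v32,v36,v37) [-+-] → (0.137577, -1.62808, 0.31)–(1.19155, -1.19155, 0.31)  len=1.1408
  (v35,v0,v36) [--+] → (1.89575, -1.01169, 0.31)–(1.63683, -1.63683, 0.31)  len=0.6766
  (v36,v0,v1) [+-+] → (1.89575, -1.01169, 0.31)–(2.31475, 0, 0.31)  len=1.0950
  (v36,v1,v37) [++-] → (1.24853, -1.05397, 0.31)–(1.19155, -1.19155, 0.31)  len=0.1489
  (v37,v1,v2) [-+-] → (1.24853, -1.05397, 0.31)–(1.68506, 0, 0.31)  len=1.1408

Chained into 2 loop(s):
  loop 1: 16 segments, perimeter = 14.1733
  loop 2: 16 segments, perimeter = 10.3176
Total perimeter = 24.491


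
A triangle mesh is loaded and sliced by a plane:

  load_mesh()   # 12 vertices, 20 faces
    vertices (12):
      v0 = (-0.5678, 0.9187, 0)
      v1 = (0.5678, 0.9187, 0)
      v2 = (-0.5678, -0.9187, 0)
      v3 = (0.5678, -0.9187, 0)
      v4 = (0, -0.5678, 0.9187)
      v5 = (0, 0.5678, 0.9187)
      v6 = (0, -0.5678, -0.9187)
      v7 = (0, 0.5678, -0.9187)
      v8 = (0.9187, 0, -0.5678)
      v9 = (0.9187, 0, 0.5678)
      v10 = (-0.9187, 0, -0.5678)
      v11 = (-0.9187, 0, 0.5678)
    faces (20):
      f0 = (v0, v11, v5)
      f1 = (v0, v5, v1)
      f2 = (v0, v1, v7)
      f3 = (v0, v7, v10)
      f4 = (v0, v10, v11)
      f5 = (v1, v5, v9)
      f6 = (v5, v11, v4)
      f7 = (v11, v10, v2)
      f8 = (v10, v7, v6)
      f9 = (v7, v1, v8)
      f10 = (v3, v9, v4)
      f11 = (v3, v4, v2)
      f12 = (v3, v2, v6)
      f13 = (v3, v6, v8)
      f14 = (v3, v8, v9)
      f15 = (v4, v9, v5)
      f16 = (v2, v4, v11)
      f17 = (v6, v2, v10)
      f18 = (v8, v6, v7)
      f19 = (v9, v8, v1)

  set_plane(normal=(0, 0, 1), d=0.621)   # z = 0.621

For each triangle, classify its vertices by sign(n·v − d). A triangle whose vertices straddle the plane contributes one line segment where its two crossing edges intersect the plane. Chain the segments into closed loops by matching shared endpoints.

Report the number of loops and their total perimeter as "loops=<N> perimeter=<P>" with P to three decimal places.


Straddling triangles (8 of 20):
  (v0,v11,v5) [--+] → (-0.779416, 0.0860842, 0.621)–(-0.183993, 0.681507, 0.621)  len=0.8421
  (v0,v5,v1) [-+-] → (-0.183993, 0.681507, 0.621)–(0.183993, 0.681507, 0.621)  len=0.3680
  (v1,v5,v9) [-+-] → (0.183993, 0.681507, 0.621)–(0.779416, 0.0860842, 0.621)  len=0.8421
  (v5,v11,v4) [+-+] → (-0.779416, 0.0860842, 0.621)–(-0.779416, -0.0860842, 0.621)  len=0.1722
  (v3,v9,v4) [--+] → (0.779416, -0.0860842, 0.621)–(0.183993, -0.681507, 0.621)  len=0.8421
  (v3,v4,v2) [-+-] → (0.183993, -0.681507, 0.621)–(-0.183993, -0.681507, 0.621)  len=0.3680
  (v4,v9,v5) [+-+] → (0.779416, -0.0860842, 0.621)–(0.779416, 0.0860842, 0.621)  len=0.1722
  (v2,v4,v11) [-+-] → (-0.183993, -0.681507, 0.621)–(-0.779416, -0.0860842, 0.621)  len=0.8421

Chained into 1 loop(s):
  loop 1: 8 segments, perimeter = 4.4485
Total perimeter = 4.449

loops=1 perimeter=4.449


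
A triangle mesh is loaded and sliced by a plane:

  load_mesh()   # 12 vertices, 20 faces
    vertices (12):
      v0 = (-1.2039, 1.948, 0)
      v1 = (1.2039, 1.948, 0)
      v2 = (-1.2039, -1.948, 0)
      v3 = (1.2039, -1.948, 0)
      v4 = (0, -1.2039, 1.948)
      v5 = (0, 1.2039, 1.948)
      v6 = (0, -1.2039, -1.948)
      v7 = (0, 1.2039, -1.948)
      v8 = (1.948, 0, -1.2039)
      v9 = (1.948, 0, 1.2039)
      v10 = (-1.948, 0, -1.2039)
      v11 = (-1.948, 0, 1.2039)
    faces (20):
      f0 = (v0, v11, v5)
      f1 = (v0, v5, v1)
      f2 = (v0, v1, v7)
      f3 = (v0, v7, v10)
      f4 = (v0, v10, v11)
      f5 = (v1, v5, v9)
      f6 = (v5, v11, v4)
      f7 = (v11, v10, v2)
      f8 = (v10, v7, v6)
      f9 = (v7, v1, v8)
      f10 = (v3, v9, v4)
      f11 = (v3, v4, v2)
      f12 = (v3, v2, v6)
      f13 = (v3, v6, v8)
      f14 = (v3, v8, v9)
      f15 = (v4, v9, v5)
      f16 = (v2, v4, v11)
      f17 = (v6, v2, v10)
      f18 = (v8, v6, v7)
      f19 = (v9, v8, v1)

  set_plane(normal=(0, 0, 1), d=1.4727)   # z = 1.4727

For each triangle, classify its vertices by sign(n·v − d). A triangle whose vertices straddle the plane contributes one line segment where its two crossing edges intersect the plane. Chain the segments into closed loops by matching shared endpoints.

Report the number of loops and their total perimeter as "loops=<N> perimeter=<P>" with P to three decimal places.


loops=1 perimeter=8.292

Straddling triangles (8 of 20):
  (v0,v11,v5) [--+] → (-1.2443, 0.434899, 1.4727)–(-0.293744, 1.38546, 1.4727)  len=1.3443
  (v0,v5,v1) [-+-] → (-0.293744, 1.38546, 1.4727)–(0.293744, 1.38546, 1.4727)  len=0.5875
  (v1,v5,v9) [-+-] → (0.293744, 1.38546, 1.4727)–(1.2443, 0.434899, 1.4727)  len=1.3443
  (v5,v11,v4) [+-+] → (-1.2443, 0.434899, 1.4727)–(-1.2443, -0.434899, 1.4727)  len=0.8698
  (v3,v9,v4) [--+] → (1.2443, -0.434899, 1.4727)–(0.293744, -1.38546, 1.4727)  len=1.3443
  (v3,v4,v2) [-+-] → (0.293744, -1.38546, 1.4727)–(-0.293744, -1.38546, 1.4727)  len=0.5875
  (v4,v9,v5) [+-+] → (1.2443, -0.434899, 1.4727)–(1.2443, 0.434899, 1.4727)  len=0.8698
  (v2,v4,v11) [-+-] → (-0.293744, -1.38546, 1.4727)–(-1.2443, -0.434899, 1.4727)  len=1.3443

Chained into 1 loop(s):
  loop 1: 8 segments, perimeter = 8.2917
Total perimeter = 8.292


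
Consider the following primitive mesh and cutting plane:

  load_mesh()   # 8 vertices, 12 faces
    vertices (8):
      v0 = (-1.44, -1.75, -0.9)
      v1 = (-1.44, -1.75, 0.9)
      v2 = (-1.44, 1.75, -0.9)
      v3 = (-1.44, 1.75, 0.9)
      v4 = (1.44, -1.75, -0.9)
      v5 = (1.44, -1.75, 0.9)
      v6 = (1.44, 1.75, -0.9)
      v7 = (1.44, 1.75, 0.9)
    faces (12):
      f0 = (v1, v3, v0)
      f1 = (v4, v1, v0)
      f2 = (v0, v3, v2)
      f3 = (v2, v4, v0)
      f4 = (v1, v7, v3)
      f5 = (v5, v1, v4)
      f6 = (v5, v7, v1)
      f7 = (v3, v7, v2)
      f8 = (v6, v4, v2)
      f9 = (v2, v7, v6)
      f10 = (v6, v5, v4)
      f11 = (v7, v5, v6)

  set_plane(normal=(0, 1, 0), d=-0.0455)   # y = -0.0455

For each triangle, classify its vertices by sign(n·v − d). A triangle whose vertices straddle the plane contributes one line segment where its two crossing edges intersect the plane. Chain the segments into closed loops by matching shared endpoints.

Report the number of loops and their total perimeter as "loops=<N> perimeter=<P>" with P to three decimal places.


Straddling triangles (8 of 12):
  (v1,v3,v0) [-+-] → (-1.44, -0.0455, 0.9)–(-1.44, -0.0455, -0.0234)  len=0.9234
  (v0,v3,v2) [-++] → (-1.44, -0.0455, -0.0234)–(-1.44, -0.0455, -0.9)  len=0.8766
  (v2,v4,v0) [+--] → (0.03744, -0.0455, -0.9)–(-1.44, -0.0455, -0.9)  len=1.4774
  (v1,v7,v3) [-++] → (-0.03744, -0.0455, 0.9)–(-1.44, -0.0455, 0.9)  len=1.4026
  (v5,v7,v1) [-+-] → (1.44, -0.0455, 0.9)–(-0.03744, -0.0455, 0.9)  len=1.4774
  (v6,v4,v2) [+-+] → (1.44, -0.0455, -0.9)–(0.03744, -0.0455, -0.9)  len=1.4026
  (v6,v5,v4) [+--] → (1.44, -0.0455, 0.0234)–(1.44, -0.0455, -0.9)  len=0.9234
  (v7,v5,v6) [+-+] → (1.44, -0.0455, 0.9)–(1.44, -0.0455, 0.0234)  len=0.8766

Chained into 1 loop(s):
  loop 1: 8 segments, perimeter = 9.3600
Total perimeter = 9.360

loops=1 perimeter=9.360
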